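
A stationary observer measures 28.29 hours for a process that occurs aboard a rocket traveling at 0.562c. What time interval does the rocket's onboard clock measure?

Dilated time Δt = 28.29 hours
γ = 1/√(1 - 0.562²) = 1.209
Δt₀ = Δt/γ = 28.29/1.209 = 23.40 hours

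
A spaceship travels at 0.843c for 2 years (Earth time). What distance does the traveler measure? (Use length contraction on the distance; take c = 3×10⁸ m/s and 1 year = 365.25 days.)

Earth distance: d = v × t = 0.843c × 2 yr = 1.5962×10¹⁶ m
γ = 1.8590
d' = d/γ = 1.5962×10¹⁶/1.8590 = 8.586×10¹⁵ m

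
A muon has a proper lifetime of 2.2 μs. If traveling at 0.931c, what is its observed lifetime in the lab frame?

Proper lifetime τ₀ = 2.2 μs
γ = 1/√(1 - 0.931²) = 2.7396
τ = γτ₀ = 2.7396 × 2.2 μs = 6.027 μs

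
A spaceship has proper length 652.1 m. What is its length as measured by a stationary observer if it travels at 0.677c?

Proper length L₀ = 652.1 m
γ = 1/√(1 - 0.677²) = 1.3587
L = L₀/γ = 652.1/1.3587 = 479.9 m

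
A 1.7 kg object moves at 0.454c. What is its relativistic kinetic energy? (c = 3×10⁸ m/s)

γ = 1/√(1 - 0.454²) = 1.12233
γ - 1 = 0.12233
KE = (γ-1)mc² = 0.12233 × 1.7 × (3×10⁸)² = 1.872×10¹⁶ J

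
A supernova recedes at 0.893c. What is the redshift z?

β = 0.893
(1+β)/(1-β) = 1.893/0.107 = 17.69
√(17.69) = 4.206
z = 4.206 - 1 = 3.206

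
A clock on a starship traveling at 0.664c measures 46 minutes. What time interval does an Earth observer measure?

Proper time Δt₀ = 46 minutes
γ = 1/√(1 - 0.664²) = 1.3374
Δt = γΔt₀ = 1.3374 × 46 = 61.52 minutes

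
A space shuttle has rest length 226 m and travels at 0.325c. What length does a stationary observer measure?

Proper length L₀ = 226 m
γ = 1/√(1 - 0.325²) = 1.0574
L = L₀/γ = 226/1.0574 = 213.7 m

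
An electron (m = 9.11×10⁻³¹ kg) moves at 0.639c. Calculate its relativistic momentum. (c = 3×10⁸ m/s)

γ = 1/√(1 - 0.639²) = 1.300
v = 0.639 × 3×10⁸ = 1.917×10⁸ m/s
p = γmv = 1.300 × 9.11×10⁻³¹ × 1.917×10⁸ = 2.270×10⁻²² kg·m/s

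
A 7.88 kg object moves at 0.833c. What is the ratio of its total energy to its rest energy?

E = γmc², E₀ = mc²
E/E₀ = γ = 1/√(1 - 0.833²) = 1.807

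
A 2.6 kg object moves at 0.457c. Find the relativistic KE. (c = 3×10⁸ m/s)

γ = 1/√(1 - 0.457²) = 1.12427
γ - 1 = 0.12427
KE = (γ-1)mc² = 0.12427 × 2.6 × (3×10⁸)² = 2.908×10¹⁶ J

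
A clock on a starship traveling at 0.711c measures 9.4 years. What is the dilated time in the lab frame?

Proper time Δt₀ = 9.4 years
γ = 1/√(1 - 0.711²) = 1.422
Δt = γΔt₀ = 1.422 × 9.4 = 13.37 years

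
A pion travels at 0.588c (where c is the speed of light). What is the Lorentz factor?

v/c = 0.588, so (v/c)² = 0.345744
1 - (v/c)² = 0.654256
γ = 1/√(0.654256) = 1.236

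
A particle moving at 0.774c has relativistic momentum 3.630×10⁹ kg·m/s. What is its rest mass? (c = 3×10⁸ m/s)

γ = 1/√(1 - 0.774²) = 1.5793
v = 0.774 × 3×10⁸ = 2.322×10⁸ m/s
m = p/(γv) = 3.630×10⁹/(1.5793 × 2.322×10⁸) = 9.899 kg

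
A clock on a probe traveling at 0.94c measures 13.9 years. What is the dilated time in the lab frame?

Proper time Δt₀ = 13.9 years
γ = 1/√(1 - 0.94²) = 2.931
Δt = γΔt₀ = 2.931 × 13.9 = 40.74 years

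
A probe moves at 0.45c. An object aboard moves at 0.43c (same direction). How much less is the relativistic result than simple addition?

Classical: u' + v = 0.43 + 0.45 = 0.88c
Relativistic: u = (0.43 + 0.45)/(1 + 0.1935) = 0.88/1.1935 = 0.7373c
Difference: 0.88 - 0.7373 = 0.1427c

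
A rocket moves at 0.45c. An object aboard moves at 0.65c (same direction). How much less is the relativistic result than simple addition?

Classical: u' + v = 0.65 + 0.45 = 1.1c
Relativistic: u = (0.65 + 0.45)/(1 + 0.2925) = 1.1/1.2925 = 0.8511c
Difference: 1.1 - 0.8511 = 0.2489c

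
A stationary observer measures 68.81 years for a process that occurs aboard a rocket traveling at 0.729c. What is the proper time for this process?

Dilated time Δt = 68.81 years
γ = 1/√(1 - 0.729²) = 1.461
Δt₀ = Δt/γ = 68.81/1.461 = 47.10 years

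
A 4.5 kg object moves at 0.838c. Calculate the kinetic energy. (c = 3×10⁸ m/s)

γ = 1/√(1 - 0.838²) = 1.8326
γ - 1 = 0.8326
KE = (γ-1)mc² = 0.8326 × 4.5 × (3×10⁸)² = 3.372×10¹⁷ J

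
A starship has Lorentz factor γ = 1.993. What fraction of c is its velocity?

From γ = 1/√(1 - v²/c²):
1/γ² = 1/1.993² = 0.2518
v²/c² = 1 - 0.2518 = 0.7482
v/c = √(0.7482) = 0.8650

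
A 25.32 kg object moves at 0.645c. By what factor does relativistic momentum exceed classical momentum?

p_rel = γmv, p_class = mv
Ratio = γ = 1/√(1 - 0.645²) = 1.309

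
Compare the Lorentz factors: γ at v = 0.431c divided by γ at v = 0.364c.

γ₁ = 1/√(1 - 0.431²) = 1.108
γ₂ = 1/√(1 - 0.364²) = 1.074
γ₁/γ₂ = 1.108/1.074 = 1.032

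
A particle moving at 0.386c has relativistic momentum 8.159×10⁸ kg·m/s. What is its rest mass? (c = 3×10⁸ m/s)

γ = 1/√(1 - 0.386²) = 1.084
v = 0.386 × 3×10⁸ = 1.158×10⁸ m/s
m = p/(γv) = 8.159×10⁸/(1.084 × 1.158×10⁸) = 6.500 kg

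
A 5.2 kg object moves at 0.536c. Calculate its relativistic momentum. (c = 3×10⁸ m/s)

γ = 1/√(1 - 0.536²) = 1.18453
v = 0.536 × 3×10⁸ = 1.608×10⁸ m/s
p = γmv = 1.18453 × 5.2 × 1.608×10⁸ = 9.905×10⁸ kg·m/s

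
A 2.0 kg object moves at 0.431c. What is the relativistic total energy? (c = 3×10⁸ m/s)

γ = 1/√(1 - 0.431²) = 1.1082
mc² = 2.0 × (3×10⁸)² = 1.800×10¹⁷ J
E = γmc² = 1.1082 × 1.800×10¹⁷ = 1.995×10¹⁷ J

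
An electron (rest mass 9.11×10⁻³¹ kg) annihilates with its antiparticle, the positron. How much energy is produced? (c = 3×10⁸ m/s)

Both particles have the same rest mass, so total mass = 2m
E = 2m·c² = 2 × 9.11×10⁻³¹ × (3×10⁸)²
= 2 × 9.11×10⁻³¹ × 9×10¹⁶
= 1.640×10⁻¹³ J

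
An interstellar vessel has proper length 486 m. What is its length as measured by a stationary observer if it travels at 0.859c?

Proper length L₀ = 486 m
γ = 1/√(1 - 0.859²) = 1.953
L = L₀/γ = 486/1.953 = 248.8 m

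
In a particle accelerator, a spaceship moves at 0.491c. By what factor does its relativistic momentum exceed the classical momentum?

p_rel = γmv, p_class = mv
Ratio = γ = 1/√(1 - 0.491²)
= 1/√(0.758919) = 1.148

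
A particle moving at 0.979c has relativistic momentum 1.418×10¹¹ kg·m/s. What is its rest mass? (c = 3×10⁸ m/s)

γ = 1/√(1 - 0.979²) = 4.90532
v = 0.979 × 3×10⁸ = 2.937×10⁸ m/s
m = p/(γv) = 1.418×10¹¹/(4.90532 × 2.937×10⁸) = 98.42 kg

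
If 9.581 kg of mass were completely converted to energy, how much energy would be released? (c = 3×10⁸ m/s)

Using E = mc²:
c² = (3×10⁸)² = 9×10¹⁶ m²/s²
E = 9.581 × 9×10¹⁶ = 8.623×10¹⁷ J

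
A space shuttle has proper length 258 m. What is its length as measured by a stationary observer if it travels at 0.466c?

Proper length L₀ = 258 m
γ = 1/√(1 - 0.466²) = 1.130
L = L₀/γ = 258/1.130 = 228.3 m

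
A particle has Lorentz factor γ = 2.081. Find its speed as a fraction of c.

From γ = 1/√(1 - v²/c²):
1/γ² = 1/2.081² = 0.2309
v²/c² = 1 - 0.2309 = 0.7691
v/c = √(0.7691) = 0.8770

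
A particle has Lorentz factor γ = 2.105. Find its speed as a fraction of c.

From γ = 1/√(1 - v²/c²):
1/γ² = 1/2.105² = 0.22568
v²/c² = 1 - 0.22568 = 0.77432
v/c = √(0.77432) = 0.8800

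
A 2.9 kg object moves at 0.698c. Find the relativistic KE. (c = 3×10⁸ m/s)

γ = 1/√(1 - 0.698²) = 1.3965
γ - 1 = 0.3965
KE = (γ-1)mc² = 0.3965 × 2.9 × (3×10⁸)² = 1.035×10¹⁷ J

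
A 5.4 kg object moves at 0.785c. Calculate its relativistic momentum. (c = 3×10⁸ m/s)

γ = 1/√(1 - 0.785²) = 1.614
v = 0.785 × 3×10⁸ = 2.355×10⁸ m/s
p = γmv = 1.614 × 5.4 × 2.355×10⁸ = 2.053×10⁹ kg·m/s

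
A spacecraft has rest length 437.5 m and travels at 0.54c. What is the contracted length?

Proper length L₀ = 437.5 m
γ = 1/√(1 - 0.54²) = 1.1881
L = L₀/γ = 437.5/1.1881 = 368.2 m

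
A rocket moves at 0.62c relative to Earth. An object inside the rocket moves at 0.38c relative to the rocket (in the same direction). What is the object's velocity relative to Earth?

u = (u' + v)/(1 + u'v/c²)
Numerator: 0.38 + 0.62 = 1
Denominator: 1 + 0.2356 = 1.2356
u = 1/1.2356 = 0.8093c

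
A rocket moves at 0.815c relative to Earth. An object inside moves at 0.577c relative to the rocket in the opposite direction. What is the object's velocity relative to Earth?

Object's velocity in rocket frame is u' = -0.577c
u = (u' + v)/(1 + u'v/c²) = (v - 0.577)/(1 - 0.577·v/c²)
Numerator: 0.815 - 0.577 = 0.238
Denominator: 1 - 0.470255 = 0.529745
u = 0.238/0.529745 = 0.4493c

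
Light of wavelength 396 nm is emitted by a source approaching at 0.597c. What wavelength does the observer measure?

β = 0.597
Wavelength Doppler factor = √(0.403/1.597) = √(0.2523) = 0.5023
λ_obs = 396 × 0.5023 = 198.9 nm (blueshift)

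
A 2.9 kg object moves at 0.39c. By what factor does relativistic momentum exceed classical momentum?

p_rel = γmv, p_class = mv
Ratio = γ = 1/√(1 - 0.39²) = 1.086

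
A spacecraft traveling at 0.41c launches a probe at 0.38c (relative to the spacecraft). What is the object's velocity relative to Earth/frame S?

u = (u' + v)/(1 + u'v/c²)
Numerator: 0.38 + 0.41 = 0.79
Denominator: 1 + 0.1558 = 1.1558
u = 0.79/1.1558 = 0.6835c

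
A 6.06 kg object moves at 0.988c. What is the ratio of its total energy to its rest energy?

E = γmc², E₀ = mc²
E/E₀ = γ = 1/√(1 - 0.988²) = 6.474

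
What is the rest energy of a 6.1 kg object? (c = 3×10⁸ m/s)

c² = (3×10⁸)² = 9.000×10¹⁶ m²/s²
E₀ = mc² = 6.1 × 9.000×10¹⁶ = 5.490×10¹⁷ J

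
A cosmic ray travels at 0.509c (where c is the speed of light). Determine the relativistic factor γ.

v/c = 0.509, so (v/c)² = 0.259081
1 - (v/c)² = 0.740919
γ = 1/√(0.740919) = 1.162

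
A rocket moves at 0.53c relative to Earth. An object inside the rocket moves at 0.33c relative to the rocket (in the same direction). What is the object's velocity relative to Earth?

u = (u' + v)/(1 + u'v/c²)
Numerator: 0.33 + 0.53 = 0.86
Denominator: 1 + 0.1749 = 1.1749
u = 0.86/1.1749 = 0.7320c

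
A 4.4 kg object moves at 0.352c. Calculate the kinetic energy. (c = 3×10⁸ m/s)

γ = 1/√(1 - 0.352²) = 1.06838
γ - 1 = 0.06838
KE = (γ-1)mc² = 0.06838 × 4.4 × (3×10⁸)² = 2.708×10¹⁶ J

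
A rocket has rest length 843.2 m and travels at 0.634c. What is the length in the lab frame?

Proper length L₀ = 843.2 m
γ = 1/√(1 - 0.634²) = 1.293
L = L₀/γ = 843.2/1.293 = 652.1 m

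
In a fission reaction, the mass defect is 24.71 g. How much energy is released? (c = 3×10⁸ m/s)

Convert mass defect: Δm = 24.71 g = 0.02471 kg
E = Δm·c² = 0.02471 × (3×10⁸)²
= 0.02471 × 9×10¹⁶ = 2.224×10¹⁵ J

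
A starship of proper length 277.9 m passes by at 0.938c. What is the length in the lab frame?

Proper length L₀ = 277.9 m
γ = 1/√(1 - 0.938²) = 2.885
L = L₀/γ = 277.9/2.885 = 96.33 m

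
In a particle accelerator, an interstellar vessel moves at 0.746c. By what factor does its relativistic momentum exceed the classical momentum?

p_rel = γmv, p_class = mv
Ratio = γ = 1/√(1 - 0.746²)
= 1/√(0.443484) = 1.502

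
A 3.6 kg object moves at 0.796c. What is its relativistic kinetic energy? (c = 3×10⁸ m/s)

γ = 1/√(1 - 0.796²) = 1.6521
γ - 1 = 0.6521
KE = (γ-1)mc² = 0.6521 × 3.6 × (3×10⁸)² = 2.113×10¹⁷ J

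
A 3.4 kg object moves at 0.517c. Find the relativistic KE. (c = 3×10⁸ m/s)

γ = 1/√(1 - 0.517²) = 1.16824
γ - 1 = 0.16824
KE = (γ-1)mc² = 0.16824 × 3.4 × (3×10⁸)² = 5.148×10¹⁶ J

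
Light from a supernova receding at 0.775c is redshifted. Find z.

β = 0.775
(1+β)/(1-β) = 1.775/0.225 = 7.889
√(7.889) = 2.809
z = 2.809 - 1 = 1.809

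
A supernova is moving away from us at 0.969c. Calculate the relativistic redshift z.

β = 0.969
(1+β)/(1-β) = 1.969/0.031 = 63.52
√(63.52) = 7.970
z = 7.970 - 1 = 6.970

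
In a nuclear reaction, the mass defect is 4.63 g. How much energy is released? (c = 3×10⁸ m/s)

Convert mass defect: Δm = 4.63 g = 0.00463 kg
E = Δm·c² = 0.00463 × (3×10⁸)²
= 0.00463 × 9×10¹⁶ = 4.167×10¹⁴ J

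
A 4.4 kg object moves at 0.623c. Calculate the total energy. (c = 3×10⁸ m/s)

γ = 1/√(1 - 0.623²) = 1.27841
mc² = 4.4 × (3×10⁸)² = 3.960×10¹⁷ J
E = γmc² = 1.27841 × 3.960×10¹⁷ = 5.063×10¹⁷ J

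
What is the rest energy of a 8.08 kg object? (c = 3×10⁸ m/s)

c² = (3×10⁸)² = 9.000×10¹⁶ m²/s²
E₀ = mc² = 8.08 × 9.000×10¹⁶ = 7.272×10¹⁷ J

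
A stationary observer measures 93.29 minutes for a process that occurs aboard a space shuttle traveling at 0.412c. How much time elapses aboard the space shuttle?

Dilated time Δt = 93.29 minutes
γ = 1/√(1 - 0.412²) = 1.0975
Δt₀ = Δt/γ = 93.29/1.0975 = 85.00 minutes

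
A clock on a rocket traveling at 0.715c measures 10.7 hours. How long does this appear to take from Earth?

Proper time Δt₀ = 10.7 hours
γ = 1/√(1 - 0.715²) = 1.430
Δt = γΔt₀ = 1.430 × 10.7 = 15.30 hours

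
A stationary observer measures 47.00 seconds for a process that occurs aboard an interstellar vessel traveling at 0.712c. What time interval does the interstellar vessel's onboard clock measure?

Dilated time Δt = 47.00 seconds
γ = 1/√(1 - 0.712²) = 1.4241
Δt₀ = Δt/γ = 47.00/1.4241 = 33.00 seconds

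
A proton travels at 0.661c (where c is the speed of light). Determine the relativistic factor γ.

v/c = 0.661, so (v/c)² = 0.436921
1 - (v/c)² = 0.563079
γ = 1/√(0.563079) = 1.333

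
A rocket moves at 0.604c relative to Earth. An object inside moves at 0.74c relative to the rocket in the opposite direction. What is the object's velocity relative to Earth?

Object's velocity in rocket frame is u' = -0.74c
u = (u' + v)/(1 + u'v/c²) = (v - 0.74)/(1 - 0.74·v/c²)
Numerator: 0.604 - 0.74 = -0.136
Denominator: 1 - 0.44696 = 0.55304
u = -0.136/0.55304 = -0.2459c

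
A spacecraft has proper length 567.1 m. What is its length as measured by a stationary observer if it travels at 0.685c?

Proper length L₀ = 567.1 m
γ = 1/√(1 - 0.685²) = 1.3726
L = L₀/γ = 567.1/1.3726 = 413.2 m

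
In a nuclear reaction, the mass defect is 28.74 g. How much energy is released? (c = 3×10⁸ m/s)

Convert mass defect: Δm = 28.74 g = 0.02874 kg
E = Δm·c² = 0.02874 × (3×10⁸)²
= 0.02874 × 9×10¹⁶ = 2.587×10¹⁵ J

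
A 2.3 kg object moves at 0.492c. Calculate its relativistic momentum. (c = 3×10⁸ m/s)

γ = 1/√(1 - 0.492²) = 1.1486
v = 0.492 × 3×10⁸ = 1.476×10⁸ m/s
p = γmv = 1.1486 × 2.3 × 1.476×10⁸ = 3.899×10⁸ kg·m/s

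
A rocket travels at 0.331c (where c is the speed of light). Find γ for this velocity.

v/c = 0.331, so (v/c)² = 0.109561
1 - (v/c)² = 0.890439
γ = 1/√(0.890439) = 1.060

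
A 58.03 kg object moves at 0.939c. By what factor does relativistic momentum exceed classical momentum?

p_rel = γmv, p_class = mv
Ratio = γ = 1/√(1 - 0.939²) = 2.908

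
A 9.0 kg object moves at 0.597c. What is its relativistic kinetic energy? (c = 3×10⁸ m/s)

γ = 1/√(1 - 0.597²) = 1.2465
γ - 1 = 0.2465
KE = (γ-1)mc² = 0.2465 × 9.0 × (3×10⁸)² = 1.997×10¹⁷ J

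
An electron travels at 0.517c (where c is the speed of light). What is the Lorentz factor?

v/c = 0.517, so (v/c)² = 0.267289
1 - (v/c)² = 0.732711
γ = 1/√(0.732711) = 1.168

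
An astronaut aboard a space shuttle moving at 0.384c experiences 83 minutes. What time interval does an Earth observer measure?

Proper time Δt₀ = 83 minutes
γ = 1/√(1 - 0.384²) = 1.083
Δt = γΔt₀ = 1.083 × 83 = 89.89 minutes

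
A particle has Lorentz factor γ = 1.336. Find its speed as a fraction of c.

From γ = 1/√(1 - v²/c²):
1/γ² = 1/1.336² = 0.5603
v²/c² = 1 - 0.5603 = 0.4397
v/c = √(0.4397) = 0.6631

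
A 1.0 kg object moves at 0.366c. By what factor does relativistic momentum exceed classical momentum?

p_rel = γmv, p_class = mv
Ratio = γ = 1/√(1 - 0.366²) = 1.075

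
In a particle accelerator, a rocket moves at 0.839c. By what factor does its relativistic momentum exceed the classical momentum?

p_rel = γmv, p_class = mv
Ratio = γ = 1/√(1 - 0.839²)
= 1/√(0.296079) = 1.838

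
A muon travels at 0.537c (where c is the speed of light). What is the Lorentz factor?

v/c = 0.537, so (v/c)² = 0.288369
1 - (v/c)² = 0.711631
γ = 1/√(0.711631) = 1.185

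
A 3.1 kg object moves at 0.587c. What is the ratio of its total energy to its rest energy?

E = γmc², E₀ = mc²
E/E₀ = γ = 1/√(1 - 0.587²) = 1.235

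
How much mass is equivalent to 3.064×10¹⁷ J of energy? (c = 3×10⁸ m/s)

From E = mc², we get m = E/c²
c² = (3×10⁸)² = 9×10¹⁶ m²/s²
m = 3.064×10¹⁷ / 9×10¹⁶ = 3.404 kg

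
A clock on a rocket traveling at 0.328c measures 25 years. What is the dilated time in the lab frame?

Proper time Δt₀ = 25 years
γ = 1/√(1 - 0.328²) = 1.05856
Δt = γΔt₀ = 1.05856 × 25 = 26.46 years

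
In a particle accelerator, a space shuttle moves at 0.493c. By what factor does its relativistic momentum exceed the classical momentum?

p_rel = γmv, p_class = mv
Ratio = γ = 1/√(1 - 0.493²)
= 1/√(0.756951) = 1.149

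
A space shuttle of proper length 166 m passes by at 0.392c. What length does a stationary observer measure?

Proper length L₀ = 166 m
γ = 1/√(1 - 0.392²) = 1.087
L = L₀/γ = 166/1.087 = 152.7 m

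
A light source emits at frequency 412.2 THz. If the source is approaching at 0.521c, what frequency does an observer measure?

β = v/c = 0.521
(1+β)/(1-β) = 1.521/0.479 = 3.175
Doppler factor = √(3.175) = 1.782
f_obs = 412.2 × 1.782 = 734.5 THz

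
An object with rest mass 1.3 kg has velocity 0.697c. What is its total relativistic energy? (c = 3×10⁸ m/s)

γ = 1/√(1 - 0.697²) = 1.395
mc² = 1.3 × (3×10⁸)² = 1.170×10¹⁷ J
E = γmc² = 1.395 × 1.170×10¹⁷ = 1.632×10¹⁷ J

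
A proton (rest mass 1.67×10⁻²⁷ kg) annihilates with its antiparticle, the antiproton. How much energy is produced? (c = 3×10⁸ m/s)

Both particles have the same rest mass, so total mass = 2m
E = 2m·c² = 2 × 1.67×10⁻²⁷ × (3×10⁸)²
= 2 × 1.67×10⁻²⁷ × 9×10¹⁶
= 3.006×10⁻¹⁰ J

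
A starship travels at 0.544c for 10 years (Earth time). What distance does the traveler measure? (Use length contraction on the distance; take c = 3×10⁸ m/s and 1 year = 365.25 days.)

Earth distance: d = v × t = 0.544c × 10 yr = 5.1502×10¹⁶ m
γ = 1.1918
d' = d/γ = 5.1502×10¹⁶/1.1918 = 4.321×10¹⁶ m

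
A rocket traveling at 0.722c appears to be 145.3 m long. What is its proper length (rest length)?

Contracted length L = 145.3 m
γ = 1/√(1 - 0.722²) = 1.445
L₀ = γL = 1.445 × 145.3 = 210.0 m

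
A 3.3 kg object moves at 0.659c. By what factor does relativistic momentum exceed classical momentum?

p_rel = γmv, p_class = mv
Ratio = γ = 1/√(1 - 0.659²) = 1.330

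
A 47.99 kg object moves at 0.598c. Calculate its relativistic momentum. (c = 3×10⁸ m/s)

γ = 1/√(1 - 0.598²) = 1.248
v = 0.598 × 3×10⁸ = 1.794×10⁸ m/s
p = γmv = 1.248 × 47.99 × 1.794×10⁸ = 1.074×10¹⁰ kg·m/s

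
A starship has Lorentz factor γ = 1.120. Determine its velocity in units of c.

From γ = 1/√(1 - v²/c²):
1/γ² = 1/1.120² = 0.7972
v²/c² = 1 - 0.7972 = 0.2028
v/c = √(0.2028) = 0.4503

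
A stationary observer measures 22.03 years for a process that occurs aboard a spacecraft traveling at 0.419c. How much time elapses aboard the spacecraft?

Dilated time Δt = 22.03 years
γ = 1/√(1 - 0.419²) = 1.1013
Δt₀ = Δt/γ = 22.03/1.1013 = 20.00 years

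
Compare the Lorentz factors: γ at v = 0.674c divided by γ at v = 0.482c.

γ₁ = 1/√(1 - 0.674²) = 1.3537
γ₂ = 1/√(1 - 0.482²) = 1.1413
γ₁/γ₂ = 1.3537/1.1413 = 1.186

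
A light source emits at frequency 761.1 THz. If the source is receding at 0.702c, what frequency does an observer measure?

β = v/c = 0.702
(1-β)/(1+β) = 0.298/1.702 = 0.17509
Doppler factor = √(0.17509) = 0.41844
f_obs = 761.1 × 0.41844 = 318.5 THz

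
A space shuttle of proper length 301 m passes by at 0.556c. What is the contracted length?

Proper length L₀ = 301 m
γ = 1/√(1 - 0.556²) = 1.203
L = L₀/γ = 301/1.203 = 250.2 m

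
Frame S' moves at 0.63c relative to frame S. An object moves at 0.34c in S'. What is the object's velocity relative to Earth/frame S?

u = (u' + v)/(1 + u'v/c²)
Numerator: 0.34 + 0.63 = 0.97
Denominator: 1 + 0.2142 = 1.2142
u = 0.97/1.2142 = 0.7989c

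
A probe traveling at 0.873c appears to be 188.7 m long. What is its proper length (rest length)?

Contracted length L = 188.7 m
γ = 1/√(1 - 0.873²) = 2.0504
L₀ = γL = 2.0504 × 188.7 = 386.9 m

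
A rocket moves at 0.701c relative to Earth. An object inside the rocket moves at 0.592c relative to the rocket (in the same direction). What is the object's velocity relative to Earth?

u = (u' + v)/(1 + u'v/c²)
Numerator: 0.592 + 0.701 = 1.293
Denominator: 1 + 0.414992 = 1.414992
u = 1.293/1.414992 = 0.9138c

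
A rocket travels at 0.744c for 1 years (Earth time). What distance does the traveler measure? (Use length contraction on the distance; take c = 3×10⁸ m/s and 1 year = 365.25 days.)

Earth distance: d = v × t = 0.744c × 1 yr = 7.0437×10¹⁵ m
γ = 1.4966
d' = d/γ = 7.0437×10¹⁵/1.4966 = 4.706×10¹⁵ m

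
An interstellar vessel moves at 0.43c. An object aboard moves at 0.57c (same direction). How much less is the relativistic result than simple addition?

Classical: u' + v = 0.57 + 0.43 = 1c
Relativistic: u = (0.57 + 0.43)/(1 + 0.2451) = 1/1.2451 = 0.8031c
Difference: 1 - 0.8031 = 0.1969c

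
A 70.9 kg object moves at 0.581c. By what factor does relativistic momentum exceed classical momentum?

p_rel = γmv, p_class = mv
Ratio = γ = 1/√(1 - 0.581²) = 1.229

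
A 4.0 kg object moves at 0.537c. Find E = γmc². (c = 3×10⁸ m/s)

γ = 1/√(1 - 0.537²) = 1.18542
mc² = 4.0 × (3×10⁸)² = 3.600×10¹⁷ J
E = γmc² = 1.18542 × 3.600×10¹⁷ = 4.268×10¹⁷ J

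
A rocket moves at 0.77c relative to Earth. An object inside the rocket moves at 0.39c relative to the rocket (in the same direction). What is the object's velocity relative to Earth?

u = (u' + v)/(1 + u'v/c²)
Numerator: 0.39 + 0.77 = 1.16
Denominator: 1 + 0.3003 = 1.3003
u = 1.16/1.3003 = 0.8921c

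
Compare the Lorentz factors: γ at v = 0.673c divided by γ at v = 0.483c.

γ₁ = 1/√(1 - 0.673²) = 1.352
γ₂ = 1/√(1 - 0.483²) = 1.142
γ₁/γ₂ = 1.352/1.142 = 1.184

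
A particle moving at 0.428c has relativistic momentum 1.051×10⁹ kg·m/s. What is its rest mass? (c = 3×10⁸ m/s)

γ = 1/√(1 - 0.428²) = 1.1065
v = 0.428 × 3×10⁸ = 1.284×10⁸ m/s
m = p/(γv) = 1.051×10⁹/(1.1065 × 1.284×10⁸) = 7.398 kg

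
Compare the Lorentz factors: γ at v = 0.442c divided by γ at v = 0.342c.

γ₁ = 1/√(1 - 0.442²) = 1.115
γ₂ = 1/√(1 - 0.342²) = 1.064
γ₁/γ₂ = 1.115/1.064 = 1.048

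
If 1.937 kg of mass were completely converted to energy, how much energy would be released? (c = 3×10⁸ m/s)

Using E = mc²:
c² = (3×10⁸)² = 9×10¹⁶ m²/s²
E = 1.937 × 9×10¹⁶ = 1.743×10¹⁷ J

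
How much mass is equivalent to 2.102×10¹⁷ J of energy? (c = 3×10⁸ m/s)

From E = mc², we get m = E/c²
c² = (3×10⁸)² = 9×10¹⁶ m²/s²
m = 2.102×10¹⁷ / 9×10¹⁶ = 2.336 kg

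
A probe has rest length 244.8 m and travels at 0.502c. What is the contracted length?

Proper length L₀ = 244.8 m
γ = 1/√(1 - 0.502²) = 1.1562
L = L₀/γ = 244.8/1.1562 = 211.7 m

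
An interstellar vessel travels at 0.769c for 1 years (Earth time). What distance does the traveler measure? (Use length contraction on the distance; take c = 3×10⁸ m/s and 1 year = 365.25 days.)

Earth distance: d = v × t = 0.769c × 1 yr = 7.2803×10¹⁵ m
γ = 1.5643
d' = d/γ = 7.2803×10¹⁵/1.5643 = 4.654×10¹⁵ m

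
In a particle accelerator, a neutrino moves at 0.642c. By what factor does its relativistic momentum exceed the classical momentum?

p_rel = γmv, p_class = mv
Ratio = γ = 1/√(1 - 0.642²)
= 1/√(0.587836) = 1.304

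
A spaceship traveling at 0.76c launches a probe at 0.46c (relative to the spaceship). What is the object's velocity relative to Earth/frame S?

u = (u' + v)/(1 + u'v/c²)
Numerator: 0.46 + 0.76 = 1.22
Denominator: 1 + 0.3496 = 1.3496
u = 1.22/1.3496 = 0.9040c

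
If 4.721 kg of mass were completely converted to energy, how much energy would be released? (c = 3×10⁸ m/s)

Using E = mc²:
c² = (3×10⁸)² = 9×10¹⁶ m²/s²
E = 4.721 × 9×10¹⁶ = 4.249×10¹⁷ J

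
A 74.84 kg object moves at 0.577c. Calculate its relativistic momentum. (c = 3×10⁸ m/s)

γ = 1/√(1 - 0.577²) = 1.224
v = 0.577 × 3×10⁸ = 1.731×10⁸ m/s
p = γmv = 1.224 × 74.84 × 1.731×10⁸ = 1.586×10¹⁰ kg·m/s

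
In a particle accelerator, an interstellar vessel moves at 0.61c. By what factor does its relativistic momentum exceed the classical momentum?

p_rel = γmv, p_class = mv
Ratio = γ = 1/√(1 - 0.61²)
= 1/√(0.6279) = 1.262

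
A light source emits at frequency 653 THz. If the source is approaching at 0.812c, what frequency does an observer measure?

β = v/c = 0.812
(1+β)/(1-β) = 1.812/0.188 = 9.6383
Doppler factor = √(9.6383) = 3.1046
f_obs = 653 × 3.1046 = 2027 THz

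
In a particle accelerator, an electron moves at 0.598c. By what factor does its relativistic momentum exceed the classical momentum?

p_rel = γmv, p_class = mv
Ratio = γ = 1/√(1 - 0.598²)
= 1/√(0.642396) = 1.248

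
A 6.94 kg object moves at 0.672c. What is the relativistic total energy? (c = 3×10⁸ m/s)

γ = 1/√(1 - 0.672²) = 1.3503
mc² = 6.94 × (3×10⁸)² = 6.246×10¹⁷ J
E = γmc² = 1.3503 × 6.246×10¹⁷ = 8.434×10¹⁷ J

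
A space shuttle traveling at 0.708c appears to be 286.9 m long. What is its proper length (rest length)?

Contracted length L = 286.9 m
γ = 1/√(1 - 0.708²) = 1.416
L₀ = γL = 1.416 × 286.9 = 406.3 m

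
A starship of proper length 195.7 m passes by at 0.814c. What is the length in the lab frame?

Proper length L₀ = 195.7 m
γ = 1/√(1 - 0.814²) = 1.7216
L = L₀/γ = 195.7/1.7216 = 113.7 m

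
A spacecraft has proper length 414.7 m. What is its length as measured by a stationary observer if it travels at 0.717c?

Proper length L₀ = 414.7 m
γ = 1/√(1 - 0.717²) = 1.4346
L = L₀/γ = 414.7/1.4346 = 289.1 m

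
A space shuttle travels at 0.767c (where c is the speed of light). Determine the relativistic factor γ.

v/c = 0.767, so (v/c)² = 0.588289
1 - (v/c)² = 0.411711
γ = 1/√(0.411711) = 1.558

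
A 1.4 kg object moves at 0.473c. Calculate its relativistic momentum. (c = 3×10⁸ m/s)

γ = 1/√(1 - 0.473²) = 1.135
v = 0.473 × 3×10⁸ = 1.419×10⁸ m/s
p = γmv = 1.135 × 1.4 × 1.419×10⁸ = 2.255×10⁸ kg·m/s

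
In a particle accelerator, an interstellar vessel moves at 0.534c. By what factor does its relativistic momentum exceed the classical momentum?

p_rel = γmv, p_class = mv
Ratio = γ = 1/√(1 - 0.534²)
= 1/√(0.714844) = 1.183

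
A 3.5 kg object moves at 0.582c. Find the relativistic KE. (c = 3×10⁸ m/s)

γ = 1/√(1 - 0.582²) = 1.2297
γ - 1 = 0.2297
KE = (γ-1)mc² = 0.2297 × 3.5 × (3×10⁸)² = 7.236×10¹⁶ J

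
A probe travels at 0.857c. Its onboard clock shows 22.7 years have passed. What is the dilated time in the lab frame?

Proper time Δt₀ = 22.7 years
γ = 1/√(1 - 0.857²) = 1.9406
Δt = γΔt₀ = 1.9406 × 22.7 = 44.05 years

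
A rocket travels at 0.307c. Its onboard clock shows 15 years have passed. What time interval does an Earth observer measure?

Proper time Δt₀ = 15 years
γ = 1/√(1 - 0.307²) = 1.0507
Δt = γΔt₀ = 1.0507 × 15 = 15.76 years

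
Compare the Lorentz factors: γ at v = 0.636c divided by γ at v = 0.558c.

γ₁ = 1/√(1 - 0.636²) = 1.2959
γ₂ = 1/√(1 - 0.558²) = 1.2051
γ₁/γ₂ = 1.2959/1.2051 = 1.075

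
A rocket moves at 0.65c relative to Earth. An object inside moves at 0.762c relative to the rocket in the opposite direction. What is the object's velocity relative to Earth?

Object's velocity in rocket frame is u' = -0.762c
u = (u' + v)/(1 + u'v/c²) = (v - 0.762)/(1 - 0.762·v/c²)
Numerator: 0.65 - 0.762 = -0.112
Denominator: 1 - 0.4953 = 0.5047
u = -0.112/0.5047 = -0.2219c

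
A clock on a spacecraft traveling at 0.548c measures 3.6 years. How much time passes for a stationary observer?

Proper time Δt₀ = 3.6 years
γ = 1/√(1 - 0.548²) = 1.1955
Δt = γΔt₀ = 1.1955 × 3.6 = 4.304 years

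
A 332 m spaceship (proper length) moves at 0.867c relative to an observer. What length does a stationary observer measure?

Proper length L₀ = 332 m
γ = 1/√(1 - 0.867²) = 2.007
L = L₀/γ = 332/2.007 = 165.4 m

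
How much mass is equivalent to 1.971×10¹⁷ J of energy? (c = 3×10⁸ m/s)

From E = mc², we get m = E/c²
c² = (3×10⁸)² = 9×10¹⁶ m²/s²
m = 1.971×10¹⁷ / 9×10¹⁶ = 2.190 kg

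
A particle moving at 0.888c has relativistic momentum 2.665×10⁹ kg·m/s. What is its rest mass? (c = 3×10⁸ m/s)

γ = 1/√(1 - 0.888²) = 2.1747
v = 0.888 × 3×10⁸ = 2.664×10⁸ m/s
m = p/(γv) = 2.665×10⁹/(2.1747 × 2.664×10⁸) = 4.600 kg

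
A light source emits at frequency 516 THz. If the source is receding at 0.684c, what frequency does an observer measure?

β = v/c = 0.684
(1-β)/(1+β) = 0.316/1.684 = 0.18765
Doppler factor = √(0.18765) = 0.4332
f_obs = 516 × 0.4332 = 223.5 THz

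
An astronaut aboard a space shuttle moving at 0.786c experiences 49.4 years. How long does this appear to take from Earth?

Proper time Δt₀ = 49.4 years
γ = 1/√(1 - 0.786²) = 1.61753
Δt = γΔt₀ = 1.61753 × 49.4 = 79.91 years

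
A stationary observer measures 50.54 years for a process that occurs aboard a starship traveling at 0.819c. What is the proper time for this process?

Dilated time Δt = 50.54 years
γ = 1/√(1 - 0.819²) = 1.743
Δt₀ = Δt/γ = 50.54/1.743 = 29.00 years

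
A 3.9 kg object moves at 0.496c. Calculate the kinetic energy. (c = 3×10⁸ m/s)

γ = 1/√(1 - 0.496²) = 1.15165
γ - 1 = 0.15165
KE = (γ-1)mc² = 0.15165 × 3.9 × (3×10⁸)² = 5.323×10¹⁶ J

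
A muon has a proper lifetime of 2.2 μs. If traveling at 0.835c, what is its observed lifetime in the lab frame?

Proper lifetime τ₀ = 2.2 μs
γ = 1/√(1 - 0.835²) = 1.8174
τ = γτ₀ = 1.8174 × 2.2 μs = 3.998 μs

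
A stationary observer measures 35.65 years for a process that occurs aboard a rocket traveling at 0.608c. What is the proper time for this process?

Dilated time Δt = 35.65 years
γ = 1/√(1 - 0.608²) = 1.2595
Δt₀ = Δt/γ = 35.65/1.2595 = 28.30 years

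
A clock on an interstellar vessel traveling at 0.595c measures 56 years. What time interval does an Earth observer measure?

Proper time Δt₀ = 56 years
γ = 1/√(1 - 0.595²) = 1.2442
Δt = γΔt₀ = 1.2442 × 56 = 69.68 years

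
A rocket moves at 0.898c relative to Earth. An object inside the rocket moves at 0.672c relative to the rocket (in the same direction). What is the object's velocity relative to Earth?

u = (u' + v)/(1 + u'v/c²)
Numerator: 0.672 + 0.898 = 1.57
Denominator: 1 + 0.603456 = 1.603456
u = 1.57/1.603456 = 0.9791c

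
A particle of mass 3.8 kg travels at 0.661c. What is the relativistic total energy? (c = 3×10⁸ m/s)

γ = 1/√(1 - 0.661²) = 1.33265
mc² = 3.8 × (3×10⁸)² = 3.420×10¹⁷ J
E = γmc² = 1.33265 × 3.420×10¹⁷ = 4.558×10¹⁷ J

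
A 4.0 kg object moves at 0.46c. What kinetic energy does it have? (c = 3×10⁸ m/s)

γ = 1/√(1 - 0.46²) = 1.12623
γ - 1 = 0.12623
KE = (γ-1)mc² = 0.12623 × 4.0 × (3×10⁸)² = 4.544×10¹⁶ J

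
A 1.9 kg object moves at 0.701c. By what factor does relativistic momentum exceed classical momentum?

p_rel = γmv, p_class = mv
Ratio = γ = 1/√(1 - 0.701²) = 1.402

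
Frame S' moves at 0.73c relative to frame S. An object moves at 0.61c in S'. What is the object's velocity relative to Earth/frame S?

u = (u' + v)/(1 + u'v/c²)
Numerator: 0.61 + 0.73 = 1.34
Denominator: 1 + 0.4453 = 1.4453
u = 1.34/1.4453 = 0.9271c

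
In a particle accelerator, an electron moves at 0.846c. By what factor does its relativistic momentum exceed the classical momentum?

p_rel = γmv, p_class = mv
Ratio = γ = 1/√(1 - 0.846²)
= 1/√(0.284284) = 1.876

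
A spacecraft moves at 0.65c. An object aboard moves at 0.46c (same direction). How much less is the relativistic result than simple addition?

Classical: u' + v = 0.46 + 0.65 = 1.11c
Relativistic: u = (0.46 + 0.65)/(1 + 0.299) = 1.11/1.299 = 0.8545c
Difference: 1.11 - 0.8545 = 0.2555c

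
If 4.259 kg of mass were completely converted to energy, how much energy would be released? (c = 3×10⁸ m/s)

Using E = mc²:
c² = (3×10⁸)² = 9×10¹⁶ m²/s²
E = 4.259 × 9×10¹⁶ = 3.833×10¹⁷ J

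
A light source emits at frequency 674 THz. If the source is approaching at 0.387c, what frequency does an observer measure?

β = v/c = 0.387
(1+β)/(1-β) = 1.387/0.613 = 2.263
Doppler factor = √(2.263) = 1.504
f_obs = 674 × 1.504 = 1014 THz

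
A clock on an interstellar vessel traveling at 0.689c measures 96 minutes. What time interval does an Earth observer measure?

Proper time Δt₀ = 96 minutes
γ = 1/√(1 - 0.689²) = 1.380
Δt = γΔt₀ = 1.380 × 96 = 132.5 minutes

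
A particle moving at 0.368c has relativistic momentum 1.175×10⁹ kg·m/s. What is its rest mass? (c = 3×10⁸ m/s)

γ = 1/√(1 - 0.368²) = 1.0755
v = 0.368 × 3×10⁸ = 1.104×10⁸ m/s
m = p/(γv) = 1.175×10⁹/(1.0755 × 1.104×10⁸) = 9.896 kg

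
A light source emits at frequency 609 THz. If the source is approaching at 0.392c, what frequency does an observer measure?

β = v/c = 0.392
(1+β)/(1-β) = 1.392/0.608 = 2.2895
Doppler factor = √(2.2895) = 1.5131
f_obs = 609 × 1.5131 = 921.5 THz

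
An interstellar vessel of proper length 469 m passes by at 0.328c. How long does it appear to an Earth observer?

Proper length L₀ = 469 m
γ = 1/√(1 - 0.328²) = 1.05856
L = L₀/γ = 469/1.05856 = 443.1 m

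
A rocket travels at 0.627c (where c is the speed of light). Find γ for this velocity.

v/c = 0.627, so (v/c)² = 0.393129
1 - (v/c)² = 0.606871
γ = 1/√(0.606871) = 1.284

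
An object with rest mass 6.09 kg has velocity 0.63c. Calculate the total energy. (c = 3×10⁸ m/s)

γ = 1/√(1 - 0.63²) = 1.2877
mc² = 6.09 × (3×10⁸)² = 5.481×10¹⁷ J
E = γmc² = 1.2877 × 5.481×10¹⁷ = 7.058×10¹⁷ J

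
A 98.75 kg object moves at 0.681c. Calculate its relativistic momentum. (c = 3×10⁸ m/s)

γ = 1/√(1 - 0.681²) = 1.3656
v = 0.681 × 3×10⁸ = 2.043×10⁸ m/s
p = γmv = 1.3656 × 98.75 × 2.043×10⁸ = 2.755×10¹⁰ kg·m/s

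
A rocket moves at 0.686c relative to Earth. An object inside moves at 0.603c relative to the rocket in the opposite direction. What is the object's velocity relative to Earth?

Object's velocity in rocket frame is u' = -0.603c
u = (u' + v)/(1 + u'v/c²) = (v - 0.603)/(1 - 0.603·v/c²)
Numerator: 0.686 - 0.603 = 0.083
Denominator: 1 - 0.413658 = 0.586342
u = 0.083/0.586342 = 0.1416c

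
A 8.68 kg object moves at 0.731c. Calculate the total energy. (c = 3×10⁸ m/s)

γ = 1/√(1 - 0.731²) = 1.4655
mc² = 8.68 × (3×10⁸)² = 7.812×10¹⁷ J
E = γmc² = 1.4655 × 7.812×10¹⁷ = 1.145×10¹⁸ J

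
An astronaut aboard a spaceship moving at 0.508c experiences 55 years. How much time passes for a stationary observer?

Proper time Δt₀ = 55 years
γ = 1/√(1 - 0.508²) = 1.16096
Δt = γΔt₀ = 1.16096 × 55 = 63.85 years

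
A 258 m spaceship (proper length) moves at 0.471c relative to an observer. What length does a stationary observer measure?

Proper length L₀ = 258 m
γ = 1/√(1 - 0.471²) = 1.1336
L = L₀/γ = 258/1.1336 = 227.6 m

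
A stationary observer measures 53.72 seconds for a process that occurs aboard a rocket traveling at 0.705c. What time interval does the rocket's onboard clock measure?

Dilated time Δt = 53.72 seconds
γ = 1/√(1 - 0.705²) = 1.410
Δt₀ = Δt/γ = 53.72/1.410 = 38.10 seconds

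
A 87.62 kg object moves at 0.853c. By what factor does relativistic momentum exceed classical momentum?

p_rel = γmv, p_class = mv
Ratio = γ = 1/√(1 - 0.853²) = 1.916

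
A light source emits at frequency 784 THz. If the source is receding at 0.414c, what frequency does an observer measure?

β = v/c = 0.414
(1-β)/(1+β) = 0.586/1.414 = 0.41443
Doppler factor = √(0.41443) = 0.6438
f_obs = 784 × 0.6438 = 504.7 THz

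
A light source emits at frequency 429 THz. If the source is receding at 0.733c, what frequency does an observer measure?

β = v/c = 0.733
(1-β)/(1+β) = 0.267/1.733 = 0.15407
Doppler factor = √(0.15407) = 0.3925
f_obs = 429 × 0.3925 = 168.4 THz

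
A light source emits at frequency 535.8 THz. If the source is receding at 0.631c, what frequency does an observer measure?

β = v/c = 0.631
(1-β)/(1+β) = 0.369/1.631 = 0.22624
Doppler factor = √(0.22624) = 0.47565
f_obs = 535.8 × 0.47565 = 254.9 THz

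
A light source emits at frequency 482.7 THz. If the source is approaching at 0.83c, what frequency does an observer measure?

β = v/c = 0.83
(1+β)/(1-β) = 1.83/0.17 = 10.765
Doppler factor = √(10.765) = 3.281
f_obs = 482.7 × 3.281 = 1584 THz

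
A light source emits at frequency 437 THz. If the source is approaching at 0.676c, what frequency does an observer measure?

β = v/c = 0.676
(1+β)/(1-β) = 1.676/0.324 = 5.173
Doppler factor = √(5.173) = 2.2744
f_obs = 437 × 2.2744 = 993.9 THz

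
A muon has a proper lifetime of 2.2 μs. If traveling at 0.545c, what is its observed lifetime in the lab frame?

Proper lifetime τ₀ = 2.2 μs
γ = 1/√(1 - 0.545²) = 1.1927
τ = γτ₀ = 1.1927 × 2.2 μs = 2.624 μs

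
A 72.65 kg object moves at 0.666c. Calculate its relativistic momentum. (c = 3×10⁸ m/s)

γ = 1/√(1 - 0.666²) = 1.3406
v = 0.666 × 3×10⁸ = 1.998×10⁸ m/s
p = γmv = 1.3406 × 72.65 × 1.998×10⁸ = 1.946×10¹⁰ kg·m/s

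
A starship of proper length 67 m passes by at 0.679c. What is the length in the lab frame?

Proper length L₀ = 67 m
γ = 1/√(1 - 0.679²) = 1.362
L = L₀/γ = 67/1.362 = 49.19 m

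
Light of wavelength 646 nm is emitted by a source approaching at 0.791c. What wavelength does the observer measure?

β = 0.791
Wavelength Doppler factor = √(0.209/1.791) = √(0.1167) = 0.3416
λ_obs = 646 × 0.3416 = 220.7 nm (blueshift)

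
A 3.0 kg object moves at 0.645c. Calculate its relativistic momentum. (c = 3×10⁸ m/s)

γ = 1/√(1 - 0.645²) = 1.3086
v = 0.645 × 3×10⁸ = 1.935×10⁸ m/s
p = γmv = 1.3086 × 3.0 × 1.935×10⁸ = 7.596×10⁸ kg·m/s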